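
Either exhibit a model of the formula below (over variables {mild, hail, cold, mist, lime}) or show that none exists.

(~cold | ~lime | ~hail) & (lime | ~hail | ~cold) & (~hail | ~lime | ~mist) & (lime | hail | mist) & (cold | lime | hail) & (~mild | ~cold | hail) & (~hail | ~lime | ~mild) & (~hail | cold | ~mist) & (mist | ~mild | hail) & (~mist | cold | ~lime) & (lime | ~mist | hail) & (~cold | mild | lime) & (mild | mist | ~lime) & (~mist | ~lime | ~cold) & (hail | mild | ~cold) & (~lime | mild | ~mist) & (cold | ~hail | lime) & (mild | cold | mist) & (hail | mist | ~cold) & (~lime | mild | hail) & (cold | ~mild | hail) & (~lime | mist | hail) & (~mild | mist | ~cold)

UNSATISFIABLE

Try cold = 0.
Try lime = 1.
From the singleton clause (~mist), mist = 0.
From the singleton clause (mild), mild = 1.
From the singleton clause (~hail), hail = 0.
But (hail) is also a unit clause — contradiction.
Backtrack on lime: now try lime = 0.
From the singleton clause (hail), hail = 1.
But (~hail) is also a unit clause — contradiction.
Neither lime = 1 nor lime = 0 works.
Backtrack on cold: now try cold = 1.
Try lime = 0.
From the singleton clause (~hail), hail = 0.
From the singleton clause (mist), mist = 1.
But (~mist) is also a unit clause — contradiction.
Backtrack on lime: now try lime = 1.
From the singleton clause (~hail), hail = 0.
From the singleton clause (~mild), mild = 0.
But (mild) is also a unit clause — contradiction.
Neither lime = 1 nor lime = 0 works.
Neither cold = 1 nor cold = 0 works.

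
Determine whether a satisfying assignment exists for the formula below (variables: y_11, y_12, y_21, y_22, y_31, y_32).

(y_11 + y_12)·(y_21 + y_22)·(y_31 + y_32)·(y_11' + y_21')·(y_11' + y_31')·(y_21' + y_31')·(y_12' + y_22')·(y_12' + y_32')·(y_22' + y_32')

Unsatisfiable

Branch on y_11: set y_11 = 1.
Unit clause (y_21') forces y_21 = 0.
Unit clause (y_22) forces y_22 = 1.
Unit clause (y_31') forces y_31 = 0.
Unit clause (y_32) forces y_32 = 1.
That conflicts with the unit clause (y_32').
So y_11 must be the other value — set y_11 = 0.
Unit clause (y_12) forces y_12 = 1.
Unit clause (y_22') forces y_22 = 0.
Unit clause (y_21) forces y_21 = 1.
Unit clause (y_31') forces y_31 = 0.
Unit clause (y_32) forces y_32 = 1.
That conflicts with the unit clause (y_32').
Both values of y_11 lead to a conflict.
No assignment satisfies every clause.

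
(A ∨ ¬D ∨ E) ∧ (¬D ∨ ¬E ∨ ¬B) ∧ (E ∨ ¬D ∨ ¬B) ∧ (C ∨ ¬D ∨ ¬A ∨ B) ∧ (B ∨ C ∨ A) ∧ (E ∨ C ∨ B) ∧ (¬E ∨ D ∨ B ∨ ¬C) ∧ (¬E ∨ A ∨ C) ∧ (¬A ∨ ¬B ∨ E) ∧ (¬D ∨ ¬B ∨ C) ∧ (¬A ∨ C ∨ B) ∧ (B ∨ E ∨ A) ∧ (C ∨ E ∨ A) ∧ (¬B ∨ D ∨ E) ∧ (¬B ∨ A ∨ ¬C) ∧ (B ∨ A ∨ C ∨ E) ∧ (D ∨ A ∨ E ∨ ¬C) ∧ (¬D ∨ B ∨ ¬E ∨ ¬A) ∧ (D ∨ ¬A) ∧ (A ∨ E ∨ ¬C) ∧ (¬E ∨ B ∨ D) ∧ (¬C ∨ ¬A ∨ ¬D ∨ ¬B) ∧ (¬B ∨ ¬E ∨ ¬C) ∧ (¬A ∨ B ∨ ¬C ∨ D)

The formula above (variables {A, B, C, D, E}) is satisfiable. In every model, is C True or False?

Suppose C = False.
Branch on B: set B = True.
(¬D) alone gives D = False.
(E) alone gives E = True.
(A) alone gives A = True.
Now (¬A) is unsatisfied and unit — conflict.
Backtrack on B: now try B = False.
(A) alone gives A = True.
Now (¬A) is unsatisfied and unit — conflict.
Both values of B lead to a conflict.
So every satisfying assignment has C = True.

True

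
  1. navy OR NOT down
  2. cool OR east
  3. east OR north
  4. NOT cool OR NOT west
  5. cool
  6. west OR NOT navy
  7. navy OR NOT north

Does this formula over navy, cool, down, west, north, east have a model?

Unit clause (cool) forces cool = true.
Unit clause (NOT west) forces west = false.
Unit clause (NOT navy) forces navy = false.
Unit clause (NOT down) forces down = false.
Unit clause (NOT north) forces north = false.
Unit clause (east) forces east = true.
All clauses are satisfied.
A satisfying assignment: navy=false,  cool=true,  down=false,  west=false,  north=false,  east=true.

Satisfiable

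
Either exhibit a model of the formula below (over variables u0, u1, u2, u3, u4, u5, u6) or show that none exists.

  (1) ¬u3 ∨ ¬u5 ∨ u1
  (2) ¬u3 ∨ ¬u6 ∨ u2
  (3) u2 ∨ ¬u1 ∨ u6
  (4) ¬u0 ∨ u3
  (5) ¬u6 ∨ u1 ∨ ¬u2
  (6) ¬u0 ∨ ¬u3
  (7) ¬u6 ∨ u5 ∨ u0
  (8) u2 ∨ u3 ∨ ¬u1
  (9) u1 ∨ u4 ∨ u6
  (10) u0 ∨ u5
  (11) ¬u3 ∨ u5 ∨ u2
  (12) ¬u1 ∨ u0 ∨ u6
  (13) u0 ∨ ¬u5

UNSATISFIABLE

Suppose u0 = False.
From the singleton clause (u5), u5 = True.
Now (¬u5) is unsatisfied and unit — conflict.
Backtrack on u0: now try u0 = True.
From the singleton clause (u3), u3 = True.
Now (¬u3) is unsatisfied and unit — conflict.
Either choice for u0 ends in contradiction.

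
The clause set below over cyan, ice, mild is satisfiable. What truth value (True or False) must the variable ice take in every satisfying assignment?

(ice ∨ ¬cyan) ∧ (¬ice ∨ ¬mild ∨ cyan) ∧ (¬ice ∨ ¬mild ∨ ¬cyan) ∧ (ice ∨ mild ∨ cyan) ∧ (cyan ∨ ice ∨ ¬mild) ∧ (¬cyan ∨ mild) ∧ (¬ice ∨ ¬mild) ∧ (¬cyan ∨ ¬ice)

True

Suppose ice = False.
The clause (¬cyan) is unit, so cyan = False.
The clause (mild) is unit, so mild = True.
That conflicts with the unit clause (¬mild).
So every satisfying assignment has ice = True.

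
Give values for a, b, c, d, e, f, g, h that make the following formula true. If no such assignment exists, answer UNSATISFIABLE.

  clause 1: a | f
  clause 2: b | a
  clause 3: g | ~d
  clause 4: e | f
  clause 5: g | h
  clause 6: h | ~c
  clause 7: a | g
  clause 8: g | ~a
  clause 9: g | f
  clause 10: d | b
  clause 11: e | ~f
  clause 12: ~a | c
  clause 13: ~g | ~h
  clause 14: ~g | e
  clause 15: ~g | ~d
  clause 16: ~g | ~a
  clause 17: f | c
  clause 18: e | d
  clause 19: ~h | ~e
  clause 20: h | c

Branch on a: set a = 1.
The clause (g) is unit, so g = 1.
But (~g) is also a unit clause — contradiction.
That branch fails; take a = 0 instead.
The clause (f) is unit, so f = 1.
The clause (b) is unit, so b = 1.
The clause (g) is unit, so g = 1.
The clause (e) is unit, so e = 1.
The clause (~h) is unit, so h = 0.
The clause (~c) is unit, so c = 0.
But (c) is also a unit clause — contradiction.
Either choice for a ends in contradiction.

UNSATISFIABLE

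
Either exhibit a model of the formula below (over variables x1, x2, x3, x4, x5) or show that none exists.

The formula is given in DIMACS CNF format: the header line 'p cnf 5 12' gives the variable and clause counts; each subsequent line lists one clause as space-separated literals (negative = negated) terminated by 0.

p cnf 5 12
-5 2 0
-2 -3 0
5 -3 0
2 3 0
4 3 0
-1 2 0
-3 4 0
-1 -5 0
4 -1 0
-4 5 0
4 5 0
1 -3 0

Try x5 = True.
The clause (x2) is unit, so x2 = True.
The clause (¬x3) is unit, so x3 = False.
The clause (x4) is unit, so x4 = True.
The clause (¬x1) is unit, so x1 = False.
Every clause now holds.

x1 ↦ False; x2 ↦ True; x3 ↦ False; x4 ↦ True; x5 ↦ True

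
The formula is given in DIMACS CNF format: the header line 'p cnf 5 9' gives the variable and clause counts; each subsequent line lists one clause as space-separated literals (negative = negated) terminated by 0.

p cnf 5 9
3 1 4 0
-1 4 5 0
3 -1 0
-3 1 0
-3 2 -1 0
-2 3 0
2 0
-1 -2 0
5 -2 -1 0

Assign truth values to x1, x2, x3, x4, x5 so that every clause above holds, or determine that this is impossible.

UNSATISFIABLE

From the singleton clause (x2), x2 = True.
From the singleton clause (x3), x3 = True.
From the singleton clause (x1), x1 = True.
Now (¬x1) is unsatisfied and unit — conflict.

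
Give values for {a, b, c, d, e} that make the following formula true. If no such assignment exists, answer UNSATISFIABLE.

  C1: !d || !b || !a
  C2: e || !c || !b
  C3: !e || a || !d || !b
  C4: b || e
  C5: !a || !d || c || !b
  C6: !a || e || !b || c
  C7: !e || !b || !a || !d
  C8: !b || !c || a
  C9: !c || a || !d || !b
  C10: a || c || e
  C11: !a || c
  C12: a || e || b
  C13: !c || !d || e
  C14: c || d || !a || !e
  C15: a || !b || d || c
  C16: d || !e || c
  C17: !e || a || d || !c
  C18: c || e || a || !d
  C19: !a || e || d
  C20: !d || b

Case b = true:
Case d = false:
Case e = true:
From the singleton clause (c), c = true.
From the singleton clause (a), a = true.
Every clause now holds.

a ↦ true; b ↦ true; c ↦ true; d ↦ false; e ↦ true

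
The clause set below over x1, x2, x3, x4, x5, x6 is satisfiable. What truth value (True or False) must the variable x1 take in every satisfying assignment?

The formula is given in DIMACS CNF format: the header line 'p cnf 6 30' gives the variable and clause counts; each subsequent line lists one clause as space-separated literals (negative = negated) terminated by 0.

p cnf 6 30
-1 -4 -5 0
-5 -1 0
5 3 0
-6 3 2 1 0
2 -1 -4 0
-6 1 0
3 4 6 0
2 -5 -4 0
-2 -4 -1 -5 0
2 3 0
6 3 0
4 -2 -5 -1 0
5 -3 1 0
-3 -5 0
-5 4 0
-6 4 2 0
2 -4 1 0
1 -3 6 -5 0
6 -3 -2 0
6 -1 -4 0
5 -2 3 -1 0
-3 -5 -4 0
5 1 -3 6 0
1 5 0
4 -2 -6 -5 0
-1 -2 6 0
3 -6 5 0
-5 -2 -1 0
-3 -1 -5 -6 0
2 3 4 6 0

Suppose x1 = False.
(¬x6) alone gives x6 = False.
(x3) alone gives x3 = True.
(x5) alone gives x5 = True.
Now (¬x5) is unsatisfied and unit — conflict.
So every satisfying assignment has x1 = True.

True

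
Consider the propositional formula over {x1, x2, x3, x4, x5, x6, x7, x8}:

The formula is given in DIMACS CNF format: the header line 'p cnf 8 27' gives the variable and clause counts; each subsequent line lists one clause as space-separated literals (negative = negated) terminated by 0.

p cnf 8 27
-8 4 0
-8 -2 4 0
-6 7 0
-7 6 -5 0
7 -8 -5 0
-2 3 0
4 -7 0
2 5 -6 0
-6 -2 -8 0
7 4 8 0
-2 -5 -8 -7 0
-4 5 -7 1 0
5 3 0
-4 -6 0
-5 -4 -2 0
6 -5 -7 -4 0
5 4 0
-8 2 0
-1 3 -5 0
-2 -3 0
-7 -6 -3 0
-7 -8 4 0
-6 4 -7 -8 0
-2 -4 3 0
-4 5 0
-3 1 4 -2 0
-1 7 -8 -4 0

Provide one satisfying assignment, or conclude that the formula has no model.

x1=False,  x2=False,  x3=False,  x4=True,  x5=True,  x6=False,  x7=False,  x8=False

Try x8 = False.
Try x6 = False.
Try x7 = False.
The clause (x4) is unit, so x4 = True.
The clause (x5) is unit, so x5 = True.
The clause (¬x2) is unit, so x2 = False.
Try x1 = False.
Every clause is now satisfied; x3 is unconstrained.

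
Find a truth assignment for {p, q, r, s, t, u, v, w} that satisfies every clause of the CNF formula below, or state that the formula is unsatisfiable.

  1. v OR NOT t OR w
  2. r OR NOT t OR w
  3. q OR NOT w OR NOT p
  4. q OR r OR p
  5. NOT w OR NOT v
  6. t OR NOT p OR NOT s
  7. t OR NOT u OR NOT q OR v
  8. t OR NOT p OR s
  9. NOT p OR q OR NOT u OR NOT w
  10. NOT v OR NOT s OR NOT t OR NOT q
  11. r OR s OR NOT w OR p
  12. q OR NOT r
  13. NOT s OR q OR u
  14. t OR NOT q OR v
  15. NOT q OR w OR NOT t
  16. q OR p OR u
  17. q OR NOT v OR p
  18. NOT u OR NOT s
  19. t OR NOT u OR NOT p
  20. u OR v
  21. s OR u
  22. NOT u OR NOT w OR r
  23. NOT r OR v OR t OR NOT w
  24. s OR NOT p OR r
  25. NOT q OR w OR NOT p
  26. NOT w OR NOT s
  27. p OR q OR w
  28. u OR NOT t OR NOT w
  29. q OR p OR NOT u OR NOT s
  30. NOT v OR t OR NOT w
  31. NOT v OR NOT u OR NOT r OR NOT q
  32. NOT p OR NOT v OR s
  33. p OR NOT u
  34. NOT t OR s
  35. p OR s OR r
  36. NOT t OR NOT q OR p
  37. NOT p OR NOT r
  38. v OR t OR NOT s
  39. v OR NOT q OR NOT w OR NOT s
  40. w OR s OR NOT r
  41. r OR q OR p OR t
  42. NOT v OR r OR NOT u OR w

p ↦ false, q ↦ true, r ↦ false, s ↦ true, t ↦ false, u ↦ false, v ↦ true, w ↦ false

Branch on w: set w = false.
Branch on v: set v = true.
Branch on r: set r = false.
The clause (NOT t) is unit, so t = false.
The clause (NOT u) is unit, so u = false.
The clause (s) is unit, so s = true.
The clause (NOT p) is unit, so p = false.
The clause (q) is unit, so q = true.
Every clause now holds.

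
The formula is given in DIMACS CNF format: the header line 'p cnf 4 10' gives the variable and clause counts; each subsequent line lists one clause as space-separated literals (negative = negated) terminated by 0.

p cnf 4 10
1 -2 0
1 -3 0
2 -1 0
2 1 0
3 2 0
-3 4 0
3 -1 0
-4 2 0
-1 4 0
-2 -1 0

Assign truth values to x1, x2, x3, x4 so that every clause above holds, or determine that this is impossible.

UNSATISFIABLE

Try x1 = True.
The clause (x2) is unit, so x2 = True.
Now (¬x2) is unsatisfied and unit — conflict.
So x1 must be the other value — set x1 = False.
The clause (¬x2) is unit, so x2 = False.
Now (x2) is unsatisfied and unit — conflict.
Neither x1 = True nor x1 = False works.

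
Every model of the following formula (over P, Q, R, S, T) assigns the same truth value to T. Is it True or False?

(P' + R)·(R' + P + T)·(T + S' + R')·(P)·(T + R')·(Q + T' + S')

True

Suppose T = 0.
Unit clause (P) forces P = 1.
Unit clause (R) forces R = 1.
Now (R') is unsatisfied and unit — conflict.
So every satisfying assignment has T = True.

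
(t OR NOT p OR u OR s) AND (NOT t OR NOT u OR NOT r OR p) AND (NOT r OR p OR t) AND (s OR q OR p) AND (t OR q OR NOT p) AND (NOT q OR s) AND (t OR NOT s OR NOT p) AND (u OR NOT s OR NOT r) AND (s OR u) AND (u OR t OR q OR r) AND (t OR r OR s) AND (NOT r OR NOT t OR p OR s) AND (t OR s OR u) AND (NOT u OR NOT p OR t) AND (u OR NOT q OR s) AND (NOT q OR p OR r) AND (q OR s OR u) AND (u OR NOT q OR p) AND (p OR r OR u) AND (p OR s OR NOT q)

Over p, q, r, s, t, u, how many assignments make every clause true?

10

There are 2^6 = 64 truth assignments over (p, q, r, s, t, u).
Split on q. With q = true, the clauses containing q are satisfied and NOT q drops from the rest; 3 of the 2^5 = 32 assignments to the other variables satisfy what remains.
With q = false, by the same count on the reduced clause set, 7 assignments work.
(One model: p=F, q=F, r=F, s=T, t=F, u=T.)
Total: 3 + 7 = 10.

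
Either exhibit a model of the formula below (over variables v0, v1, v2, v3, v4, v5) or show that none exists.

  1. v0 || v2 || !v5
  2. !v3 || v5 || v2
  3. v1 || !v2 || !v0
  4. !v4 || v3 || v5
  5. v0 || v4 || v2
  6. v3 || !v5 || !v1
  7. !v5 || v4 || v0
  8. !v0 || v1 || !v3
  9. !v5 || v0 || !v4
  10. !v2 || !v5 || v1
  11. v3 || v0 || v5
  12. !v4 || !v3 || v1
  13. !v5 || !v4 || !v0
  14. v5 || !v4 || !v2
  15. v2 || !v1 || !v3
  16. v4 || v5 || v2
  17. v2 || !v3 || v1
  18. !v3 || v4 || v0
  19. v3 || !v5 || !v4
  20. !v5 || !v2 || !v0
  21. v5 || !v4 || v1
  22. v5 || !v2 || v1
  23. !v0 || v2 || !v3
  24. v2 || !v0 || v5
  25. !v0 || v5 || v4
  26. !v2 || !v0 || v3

Case v0 = true:
Case v1 = false:
From the singleton clause (!v2), v2 = false.
From the singleton clause (!v3), v3 = false.
From the singleton clause (v5), v5 = true.
From the singleton clause (!v4), v4 = false.
All clauses are satisfied.

v0=true, v1=false, v2=false, v3=false, v4=false, v5=true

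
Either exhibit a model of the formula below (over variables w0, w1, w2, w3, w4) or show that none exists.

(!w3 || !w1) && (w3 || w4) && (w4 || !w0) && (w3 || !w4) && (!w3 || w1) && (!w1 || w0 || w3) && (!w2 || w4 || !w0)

UNSATISFIABLE

Case w3 = false:
(w4) alone gives w4 = true.
That conflicts with the unit clause (!w4).
Undo w3 and try w3 = true.
(!w1) alone gives w1 = false.
That conflicts with the unit clause (w1).
Both values of w3 lead to a conflict.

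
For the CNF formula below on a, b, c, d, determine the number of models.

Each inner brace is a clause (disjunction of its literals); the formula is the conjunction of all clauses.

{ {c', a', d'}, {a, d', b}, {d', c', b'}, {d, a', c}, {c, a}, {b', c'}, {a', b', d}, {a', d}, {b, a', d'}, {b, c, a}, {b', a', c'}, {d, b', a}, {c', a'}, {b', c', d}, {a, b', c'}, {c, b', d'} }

1

There are 2^4 = 16 truth assignments over (a, b, c, d).
Check each against the 16 clauses (columns in the order a, b, c, d):
  F F F F  ✗ fails (c + a)
  F F F T  ✗ fails (a + d' + b)
  F F T F  ✓ satisfies all
  F F T T  ✗ fails (a + d' + b)
  F T F F  ✗ fails (c + a)
  F T F T  ✗ fails (c + a)
  F T T F  ✗ fails (b' + c')
  F T T T  ✗ fails (d' + c' + b')
  T F F F  ✗ fails (d + a' + c)
  T F F T  ✗ fails (b + a' + d')
  T F T F  ✗ fails (a' + d)
  T F T T  ✗ fails (c' + a' + d')
  T T F F  ✗ fails (d + a' + c)
  T T F T  ✗ fails (c + b' + d')
  T T T F  ✗ fails (b' + c')
  T T T T  ✗ fails (c' + a' + d')
1 of the 16 rows is a model.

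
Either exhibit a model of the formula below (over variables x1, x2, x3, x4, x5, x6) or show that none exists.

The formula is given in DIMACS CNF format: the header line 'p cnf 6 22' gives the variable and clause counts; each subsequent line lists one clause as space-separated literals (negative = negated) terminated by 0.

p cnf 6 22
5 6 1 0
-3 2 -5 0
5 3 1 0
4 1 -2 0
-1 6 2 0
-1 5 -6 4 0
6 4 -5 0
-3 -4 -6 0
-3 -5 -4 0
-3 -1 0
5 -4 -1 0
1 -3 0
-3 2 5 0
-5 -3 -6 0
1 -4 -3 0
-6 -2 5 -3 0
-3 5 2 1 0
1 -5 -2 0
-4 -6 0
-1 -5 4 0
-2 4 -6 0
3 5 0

Try x3 = False.
From the singleton clause (x5), x5 = True.
Try x6 = False.
From the singleton clause (x4), x4 = True.
Try x1 = True.
From the singleton clause (x2), x2 = True.
Every clause now holds.

x1=True; x2=True; x3=False; x4=True; x5=True; x6=False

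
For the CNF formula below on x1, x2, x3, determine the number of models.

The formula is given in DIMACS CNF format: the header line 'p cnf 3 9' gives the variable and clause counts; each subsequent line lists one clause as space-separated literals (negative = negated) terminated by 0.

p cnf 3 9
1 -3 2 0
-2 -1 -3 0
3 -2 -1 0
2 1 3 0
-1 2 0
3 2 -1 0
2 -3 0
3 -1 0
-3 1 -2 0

1

There are 2^3 = 8 truth assignments over (x1, x2, x3).
Check each against the 9 clauses (columns in the order x1, x2, x3):
  F F F  ✗ fails (x2 ∨ x1 ∨ x3)
  F F T  ✗ fails (x1 ∨ ¬x3 ∨ x2)
  F T F  ✓ satisfies all
  F T T  ✗ fails (¬x3 ∨ x1 ∨ ¬x2)
  T F F  ✗ fails (¬x1 ∨ x2)
  T F T  ✗ fails (¬x1 ∨ x2)
  T T F  ✗ fails (x3 ∨ ¬x2 ∨ ¬x1)
  T T T  ✗ fails (¬x2 ∨ ¬x1 ∨ ¬x3)
1 of the 8 rows is a model.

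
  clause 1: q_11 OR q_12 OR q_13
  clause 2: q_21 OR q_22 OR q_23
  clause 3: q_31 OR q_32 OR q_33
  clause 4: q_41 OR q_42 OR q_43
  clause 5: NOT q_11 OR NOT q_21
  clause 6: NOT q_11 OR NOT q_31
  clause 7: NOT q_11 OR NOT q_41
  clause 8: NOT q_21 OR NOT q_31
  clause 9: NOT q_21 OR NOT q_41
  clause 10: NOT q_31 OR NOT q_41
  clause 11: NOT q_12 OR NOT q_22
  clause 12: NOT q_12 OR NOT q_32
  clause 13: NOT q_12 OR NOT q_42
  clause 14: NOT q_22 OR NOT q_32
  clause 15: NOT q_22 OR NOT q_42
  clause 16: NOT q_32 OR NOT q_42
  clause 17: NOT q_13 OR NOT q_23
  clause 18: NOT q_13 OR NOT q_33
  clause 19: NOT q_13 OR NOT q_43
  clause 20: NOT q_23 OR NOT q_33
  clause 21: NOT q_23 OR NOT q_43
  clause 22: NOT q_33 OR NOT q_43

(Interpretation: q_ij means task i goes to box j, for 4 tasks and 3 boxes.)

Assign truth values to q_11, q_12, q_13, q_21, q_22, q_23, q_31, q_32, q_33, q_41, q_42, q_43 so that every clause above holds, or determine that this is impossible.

UNSATISFIABLE

Try q_11 = false.
Try q_12 = true.
The clause (NOT q_22) is unit, so q_22 = false.
The clause (NOT q_32) is unit, so q_32 = false.
The clause (NOT q_42) is unit, so q_42 = false.
Try q_21 = true.
The clause (NOT q_31) is unit, so q_31 = false.
The clause (q_33) is unit, so q_33 = true.
The clause (NOT q_41) is unit, so q_41 = false.
The clause (q_43) is unit, so q_43 = true.
But (NOT q_43) is also a unit clause — contradiction.
Undo q_21 and try q_21 = false.
The clause (q_23) is unit, so q_23 = true.
The clause (NOT q_13) is unit, so q_13 = false.
The clause (NOT q_33) is unit, so q_33 = false.
The clause (q_31) is unit, so q_31 = true.
The clause (NOT q_41) is unit, so q_41 = false.
The clause (q_43) is unit, so q_43 = true.
But (NOT q_43) is also a unit clause — contradiction.
Neither q_21 = true nor q_21 = false works.
Undo q_12 and try q_12 = false.
The clause (q_13) is unit, so q_13 = true.
The clause (NOT q_23) is unit, so q_23 = false.
The clause (NOT q_33) is unit, so q_33 = false.
The clause (NOT q_43) is unit, so q_43 = false.
Try q_21 = true.
The clause (NOT q_31) is unit, so q_31 = false.
The clause (q_32) is unit, so q_32 = true.
The clause (NOT q_41) is unit, so q_41 = false.
The clause (q_42) is unit, so q_42 = true.
But (NOT q_42) is also a unit clause — contradiction.
Undo q_21 and try q_21 = false.
The clause (q_22) is unit, so q_22 = true.
The clause (NOT q_32) is unit, so q_32 = false.
The clause (q_31) is unit, so q_31 = true.
The clause (NOT q_41) is unit, so q_41 = false.
The clause (q_42) is unit, so q_42 = true.
But (NOT q_42) is also a unit clause — contradiction.
Neither q_21 = true nor q_21 = false works.
Neither q_12 = true nor q_12 = false works.
Undo q_11 and try q_11 = true.
The clause (NOT q_21) is unit, so q_21 = false.
The clause (NOT q_31) is unit, so q_31 = false.
The clause (NOT q_41) is unit, so q_41 = false.
Try q_22 = true.
The clause (NOT q_12) is unit, so q_12 = false.
The clause (NOT q_32) is unit, so q_32 = false.
The clause (q_33) is unit, so q_33 = true.
The clause (NOT q_42) is unit, so q_42 = false.
The clause (q_43) is unit, so q_43 = true.
But (NOT q_43) is also a unit clause — contradiction.
Undo q_22 and try q_22 = false.
The clause (q_23) is unit, so q_23 = true.
The clause (NOT q_13) is unit, so q_13 = false.
The clause (NOT q_33) is unit, so q_33 = false.
The clause (q_32) is unit, so q_32 = true.
The clause (NOT q_12) is unit, so q_12 = false.
The clause (NOT q_42) is unit, so q_42 = false.
The clause (q_43) is unit, so q_43 = true.
But (NOT q_43) is also a unit clause — contradiction.
Neither q_22 = true nor q_22 = false works.
Neither q_11 = true nor q_11 = false works.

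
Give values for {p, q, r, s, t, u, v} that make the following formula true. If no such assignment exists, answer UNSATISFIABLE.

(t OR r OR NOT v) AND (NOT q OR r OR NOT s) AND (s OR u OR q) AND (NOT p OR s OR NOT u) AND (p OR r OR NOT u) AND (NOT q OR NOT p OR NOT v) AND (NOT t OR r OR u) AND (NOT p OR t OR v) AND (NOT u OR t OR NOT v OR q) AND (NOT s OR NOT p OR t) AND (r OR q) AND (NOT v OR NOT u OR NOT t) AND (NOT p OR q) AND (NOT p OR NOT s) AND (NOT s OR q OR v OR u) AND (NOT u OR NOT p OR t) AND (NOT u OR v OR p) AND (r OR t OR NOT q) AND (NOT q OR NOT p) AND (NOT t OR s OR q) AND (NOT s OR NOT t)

p ↦ false, q ↦ true, r ↦ true, s ↦ false, t ↦ false, u ↦ false, v ↦ false

Suppose r = true.
Suppose p = false.
Suppose u = false.
Suppose s = false.
Unit clause (q) forces q = true.
All clauses hold; t, v can take either value.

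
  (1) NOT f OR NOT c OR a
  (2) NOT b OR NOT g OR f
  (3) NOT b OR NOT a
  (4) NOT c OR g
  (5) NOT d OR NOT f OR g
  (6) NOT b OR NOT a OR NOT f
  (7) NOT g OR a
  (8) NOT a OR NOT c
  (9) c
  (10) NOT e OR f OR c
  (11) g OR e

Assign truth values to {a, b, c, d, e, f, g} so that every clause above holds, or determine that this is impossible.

(c) alone gives c = true.
(g) alone gives g = true.
(a) alone gives a = true.
But (NOT a) is also a unit clause — contradiction.

UNSATISFIABLE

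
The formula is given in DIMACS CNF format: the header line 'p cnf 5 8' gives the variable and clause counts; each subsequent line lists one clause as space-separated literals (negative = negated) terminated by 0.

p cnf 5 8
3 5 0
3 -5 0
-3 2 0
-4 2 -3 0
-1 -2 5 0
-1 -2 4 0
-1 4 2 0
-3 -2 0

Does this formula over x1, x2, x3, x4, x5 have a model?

Case x3 = True:
The clause (x2) is unit, so x2 = True.
That conflicts with the unit clause (¬x2).
Undo x3 and try x3 = False.
The clause (x5) is unit, so x5 = True.
That conflicts with the unit clause (¬x5).
Both values of x3 lead to a conflict.
No assignment satisfies every clause.

No, unsatisfiable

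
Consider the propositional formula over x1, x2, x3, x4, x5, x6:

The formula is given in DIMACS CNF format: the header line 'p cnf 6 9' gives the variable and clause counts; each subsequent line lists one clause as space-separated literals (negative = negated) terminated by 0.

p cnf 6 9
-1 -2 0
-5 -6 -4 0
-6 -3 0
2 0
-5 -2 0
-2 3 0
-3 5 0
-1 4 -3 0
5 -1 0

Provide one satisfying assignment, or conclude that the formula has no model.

UNSATISFIABLE

(x2) alone gives x2 = True.
(¬x1) alone gives x1 = False.
(¬x5) alone gives x5 = False.
(x3) alone gives x3 = True.
That conflicts with the unit clause (¬x3).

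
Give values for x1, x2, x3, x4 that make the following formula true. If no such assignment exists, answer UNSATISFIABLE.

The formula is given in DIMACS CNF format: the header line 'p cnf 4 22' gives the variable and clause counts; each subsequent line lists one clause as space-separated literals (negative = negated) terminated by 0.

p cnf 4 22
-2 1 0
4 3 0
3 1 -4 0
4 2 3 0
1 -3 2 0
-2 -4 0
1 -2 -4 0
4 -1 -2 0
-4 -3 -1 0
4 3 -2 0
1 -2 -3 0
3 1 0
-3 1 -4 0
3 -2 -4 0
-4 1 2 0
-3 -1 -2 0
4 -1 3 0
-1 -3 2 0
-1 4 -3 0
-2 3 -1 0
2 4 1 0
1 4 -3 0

Case x2 = False:
Case x4 = True:
From the singleton clause (x1), x1 = True.
From the singleton clause (¬x3), x3 = False.
All clauses are satisfied.

x1: True; x2: False; x3: False; x4: True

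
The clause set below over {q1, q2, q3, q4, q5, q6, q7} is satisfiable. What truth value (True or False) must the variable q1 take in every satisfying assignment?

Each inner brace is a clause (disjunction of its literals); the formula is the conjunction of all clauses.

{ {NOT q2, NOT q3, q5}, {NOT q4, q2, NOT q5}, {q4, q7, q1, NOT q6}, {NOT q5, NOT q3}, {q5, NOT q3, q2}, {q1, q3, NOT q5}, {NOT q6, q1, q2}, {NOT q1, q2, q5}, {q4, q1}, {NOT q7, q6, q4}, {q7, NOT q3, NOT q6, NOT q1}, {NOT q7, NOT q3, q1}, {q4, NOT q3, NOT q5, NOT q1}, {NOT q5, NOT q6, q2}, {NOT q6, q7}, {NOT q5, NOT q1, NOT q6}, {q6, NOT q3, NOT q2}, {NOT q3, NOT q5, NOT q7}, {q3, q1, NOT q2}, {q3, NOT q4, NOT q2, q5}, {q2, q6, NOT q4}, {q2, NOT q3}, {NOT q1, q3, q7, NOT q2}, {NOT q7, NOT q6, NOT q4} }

True

Suppose q1 = false.
Unit clause (q4) forces q4 = true.
Suppose q2 = true.
Unit clause (q3) forces q3 = true.
Unit clause (q5) forces q5 = true.
Now (NOT q5) is unsatisfied and unit — conflict.
So q2 must be the other value — set q2 = false.
Unit clause (NOT q5) forces q5 = false.
Unit clause (NOT q3) forces q3 = false.
Unit clause (NOT q6) forces q6 = false.
Now (q6) is unsatisfied and unit — conflict.
Neither q2 = true nor q2 = false works.
So every satisfying assignment has q1 = True.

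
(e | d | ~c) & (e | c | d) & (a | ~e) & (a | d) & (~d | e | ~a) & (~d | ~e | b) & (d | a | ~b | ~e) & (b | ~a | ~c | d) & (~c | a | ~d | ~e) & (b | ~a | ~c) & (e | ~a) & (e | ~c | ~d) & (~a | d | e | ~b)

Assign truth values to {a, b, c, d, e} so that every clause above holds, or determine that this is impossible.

Branch on a: set a = 1.
Unit clause (e) forces e = 1.
Branch on d: set d = 0.
Branch on b: set b = 1.
Every clause is now satisfied; c is unconstrained.

a=1, b=1, c=0, d=0, e=1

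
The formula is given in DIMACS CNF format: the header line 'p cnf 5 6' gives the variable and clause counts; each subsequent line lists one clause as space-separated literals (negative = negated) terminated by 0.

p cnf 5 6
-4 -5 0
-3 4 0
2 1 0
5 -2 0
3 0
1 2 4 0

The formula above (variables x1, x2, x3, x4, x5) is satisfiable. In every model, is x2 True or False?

Suppose x2 = True.
The clause (x5) is unit, so x5 = True.
The clause (¬x4) is unit, so x4 = False.
The clause (¬x3) is unit, so x3 = False.
Now (x3) is unsatisfied and unit — conflict.
So every satisfying assignment has x2 = False.

False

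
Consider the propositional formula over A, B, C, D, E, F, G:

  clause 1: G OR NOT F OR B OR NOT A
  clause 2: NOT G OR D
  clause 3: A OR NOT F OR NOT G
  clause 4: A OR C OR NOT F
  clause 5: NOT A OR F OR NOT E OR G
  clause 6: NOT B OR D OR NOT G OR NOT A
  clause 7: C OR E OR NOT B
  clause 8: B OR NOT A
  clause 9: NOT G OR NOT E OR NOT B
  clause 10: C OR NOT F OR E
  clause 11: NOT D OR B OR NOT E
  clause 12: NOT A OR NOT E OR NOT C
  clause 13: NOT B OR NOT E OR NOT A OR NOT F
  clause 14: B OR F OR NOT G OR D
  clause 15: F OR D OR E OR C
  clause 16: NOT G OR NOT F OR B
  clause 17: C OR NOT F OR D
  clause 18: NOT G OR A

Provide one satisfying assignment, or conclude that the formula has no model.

Suppose G = true.
Unit clause (D) forces D = true.
Unit clause (A) forces A = true.
Unit clause (B) forces B = true.
Unit clause (NOT E) forces E = false.
Unit clause (C) forces C = true.
Every clause is now satisfied; F is unconstrained.

A ↦ true, B ↦ true, C ↦ true, D ↦ true, E ↦ false, F ↦ true, G ↦ true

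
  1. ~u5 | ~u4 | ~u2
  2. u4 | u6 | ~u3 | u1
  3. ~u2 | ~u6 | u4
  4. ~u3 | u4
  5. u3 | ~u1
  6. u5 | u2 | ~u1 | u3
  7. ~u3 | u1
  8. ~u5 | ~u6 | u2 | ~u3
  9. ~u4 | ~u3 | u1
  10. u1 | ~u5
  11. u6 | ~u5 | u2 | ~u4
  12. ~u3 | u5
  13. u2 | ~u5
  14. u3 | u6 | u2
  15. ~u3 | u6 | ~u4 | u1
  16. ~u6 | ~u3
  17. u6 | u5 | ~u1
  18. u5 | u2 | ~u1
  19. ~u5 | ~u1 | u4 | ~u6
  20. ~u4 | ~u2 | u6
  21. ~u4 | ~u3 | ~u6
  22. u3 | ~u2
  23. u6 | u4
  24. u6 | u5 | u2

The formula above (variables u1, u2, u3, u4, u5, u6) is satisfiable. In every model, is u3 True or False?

False

Suppose u3 = 1.
(u4) alone gives u4 = 1.
(u1) alone gives u1 = 1.
(u5) alone gives u5 = 1.
(~u2) alone gives u2 = 0.
Now (u2) is unsatisfied and unit — conflict.
So every satisfying assignment has u3 = False.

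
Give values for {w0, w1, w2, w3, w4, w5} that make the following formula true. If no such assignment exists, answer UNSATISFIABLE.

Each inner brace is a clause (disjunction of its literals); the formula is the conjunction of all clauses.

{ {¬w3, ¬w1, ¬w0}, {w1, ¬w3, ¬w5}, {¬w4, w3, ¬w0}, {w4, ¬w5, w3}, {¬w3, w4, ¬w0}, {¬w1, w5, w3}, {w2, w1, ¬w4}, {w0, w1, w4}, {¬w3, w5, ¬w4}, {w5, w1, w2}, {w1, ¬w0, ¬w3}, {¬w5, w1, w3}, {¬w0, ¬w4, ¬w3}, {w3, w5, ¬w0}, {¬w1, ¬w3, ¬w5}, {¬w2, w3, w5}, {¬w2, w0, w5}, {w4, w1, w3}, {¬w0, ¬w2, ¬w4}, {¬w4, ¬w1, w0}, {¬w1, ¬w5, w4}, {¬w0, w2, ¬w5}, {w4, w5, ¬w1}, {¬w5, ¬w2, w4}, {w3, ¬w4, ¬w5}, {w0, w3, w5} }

UNSATISFIABLE

Case w3 = False:
Case w4 = False:
The clause (¬w5) is unit, so w5 = False.
The clause (¬w1) is unit, so w1 = False.
That conflicts with the unit clause (w1).
That branch fails; take w4 = True instead.
The clause (¬w0) is unit, so w0 = False.
The clause (¬w1) is unit, so w1 = False.
The clause (w2) is unit, so w2 = True.
The clause (¬w5) is unit, so w5 = False.
That conflicts with the unit clause (w5).
Neither w4 = True nor w4 = False works.
That branch fails; take w3 = True instead.
Case w1 = False:
The clause (¬w5) is unit, so w5 = False.
The clause (¬w4) is unit, so w4 = False.
The clause (¬w0) is unit, so w0 = False.
That conflicts with the unit clause (w0).
That branch fails; take w1 = True instead.
The clause (¬w0) is unit, so w0 = False.
The clause (¬w5) is unit, so w5 = False.
The clause (¬w4) is unit, so w4 = False.
That conflicts with the unit clause (w4).
Neither w1 = True nor w1 = False works.
Neither w3 = True nor w3 = False works.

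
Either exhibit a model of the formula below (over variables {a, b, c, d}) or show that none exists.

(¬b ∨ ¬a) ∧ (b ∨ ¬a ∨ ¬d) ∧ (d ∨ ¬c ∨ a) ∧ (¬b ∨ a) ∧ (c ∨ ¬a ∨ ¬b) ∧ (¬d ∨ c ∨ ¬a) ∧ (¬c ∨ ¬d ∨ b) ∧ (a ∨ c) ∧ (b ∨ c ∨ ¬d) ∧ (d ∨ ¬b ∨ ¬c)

Branch on b: set b = False.
Branch on a: set a = True.
(¬d) alone gives d = False.
No clause remains; c is free.

a ↦ True; b ↦ False; c ↦ True; d ↦ False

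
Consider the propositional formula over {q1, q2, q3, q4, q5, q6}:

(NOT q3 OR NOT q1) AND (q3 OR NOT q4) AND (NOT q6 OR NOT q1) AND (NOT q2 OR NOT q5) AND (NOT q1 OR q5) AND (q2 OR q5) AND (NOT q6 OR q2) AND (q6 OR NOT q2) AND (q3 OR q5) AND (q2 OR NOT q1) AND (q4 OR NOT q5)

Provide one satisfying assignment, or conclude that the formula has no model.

q1: false, q2: true, q3: true, q4: true, q5: false, q6: true

Case q3 = true:
(NOT q1) alone gives q1 = false.
Case q2 = true:
(NOT q5) alone gives q5 = false.
(q6) alone gives q6 = true.
Every clause is now satisfied; q4 is unconstrained.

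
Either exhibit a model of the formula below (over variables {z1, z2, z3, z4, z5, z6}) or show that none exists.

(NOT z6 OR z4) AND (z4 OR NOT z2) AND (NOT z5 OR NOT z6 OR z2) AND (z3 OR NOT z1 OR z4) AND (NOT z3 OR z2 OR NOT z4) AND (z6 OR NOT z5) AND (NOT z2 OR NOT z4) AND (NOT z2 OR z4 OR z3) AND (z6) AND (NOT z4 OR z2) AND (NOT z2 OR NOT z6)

From the singleton clause (z6), z6 = true.
From the singleton clause (z4), z4 = true.
From the singleton clause (NOT z2), z2 = false.
Now (z2) is unsatisfied and unit — conflict.

UNSATISFIABLE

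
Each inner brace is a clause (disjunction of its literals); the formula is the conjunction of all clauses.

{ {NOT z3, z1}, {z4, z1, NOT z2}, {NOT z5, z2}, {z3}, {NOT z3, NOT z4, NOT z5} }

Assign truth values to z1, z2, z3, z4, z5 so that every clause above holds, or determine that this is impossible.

From the singleton clause (z3), z3 = true.
From the singleton clause (z1), z1 = true.
Branch on z5: set z5 = true.
From the singleton clause (z2), z2 = true.
From the singleton clause (NOT z4), z4 = false.
Every clause now holds.

z1 ↦ true,  z2 ↦ true,  z3 ↦ true,  z4 ↦ false,  z5 ↦ true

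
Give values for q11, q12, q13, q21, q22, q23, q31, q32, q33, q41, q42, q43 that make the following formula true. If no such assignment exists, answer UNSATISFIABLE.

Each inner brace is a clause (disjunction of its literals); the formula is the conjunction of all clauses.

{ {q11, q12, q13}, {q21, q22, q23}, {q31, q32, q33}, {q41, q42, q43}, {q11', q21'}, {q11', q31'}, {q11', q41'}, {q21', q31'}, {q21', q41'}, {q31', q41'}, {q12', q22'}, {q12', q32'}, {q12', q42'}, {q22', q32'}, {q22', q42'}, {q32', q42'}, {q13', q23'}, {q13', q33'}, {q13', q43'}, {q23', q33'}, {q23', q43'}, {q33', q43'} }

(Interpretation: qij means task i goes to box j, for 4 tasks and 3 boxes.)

UNSATISFIABLE

Try q11 = 0.
Try q12 = 1.
From the singleton clause (q22'), q22 = 0.
From the singleton clause (q32'), q32 = 0.
From the singleton clause (q42'), q42 = 0.
Try q21 = 1.
From the singleton clause (q31'), q31 = 0.
From the singleton clause (q33), q33 = 1.
From the singleton clause (q41'), q41 = 0.
From the singleton clause (q43), q43 = 1.
That conflicts with the unit clause (q43').
Undo q21 and try q21 = 0.
From the singleton clause (q23), q23 = 1.
From the singleton clause (q13'), q13 = 0.
From the singleton clause (q33'), q33 = 0.
From the singleton clause (q31), q31 = 1.
From the singleton clause (q41'), q41 = 0.
From the singleton clause (q43), q43 = 1.
That conflicts with the unit clause (q43').
Both values of q21 lead to a conflict.
Undo q12 and try q12 = 0.
From the singleton clause (q13), q13 = 1.
From the singleton clause (q23'), q23 = 0.
From the singleton clause (q33'), q33 = 0.
From the singleton clause (q43'), q43 = 0.
Try q21 = 1.
From the singleton clause (q31'), q31 = 0.
From the singleton clause (q32), q32 = 1.
From the singleton clause (q41'), q41 = 0.
From the singleton clause (q42), q42 = 1.
That conflicts with the unit clause (q42').
Undo q21 and try q21 = 0.
From the singleton clause (q22), q22 = 1.
From the singleton clause (q32'), q32 = 0.
From the singleton clause (q31), q31 = 1.
From the singleton clause (q41'), q41 = 0.
From the singleton clause (q42), q42 = 1.
That conflicts with the unit clause (q42').
Both values of q21 lead to a conflict.
Both values of q12 lead to a conflict.
Undo q11 and try q11 = 1.
From the singleton clause (q21'), q21 = 0.
From the singleton clause (q31'), q31 = 0.
From the singleton clause (q41'), q41 = 0.
Try q22 = 1.
From the singleton clause (q12'), q12 = 0.
From the singleton clause (q32'), q32 = 0.
From the singleton clause (q33), q33 = 1.
From the singleton clause (q42'), q42 = 0.
From the singleton clause (q43), q43 = 1.
That conflicts with the unit clause (q43').
Undo q22 and try q22 = 0.
From the singleton clause (q23), q23 = 1.
From the singleton clause (q13'), q13 = 0.
From the singleton clause (q33'), q33 = 0.
From the singleton clause (q32), q32 = 1.
From the singleton clause (q12'), q12 = 0.
From the singleton clause (q42'), q42 = 0.
From the singleton clause (q43), q43 = 1.
That conflicts with the unit clause (q43').
Both values of q22 lead to a conflict.
Both values of q11 lead to a conflict.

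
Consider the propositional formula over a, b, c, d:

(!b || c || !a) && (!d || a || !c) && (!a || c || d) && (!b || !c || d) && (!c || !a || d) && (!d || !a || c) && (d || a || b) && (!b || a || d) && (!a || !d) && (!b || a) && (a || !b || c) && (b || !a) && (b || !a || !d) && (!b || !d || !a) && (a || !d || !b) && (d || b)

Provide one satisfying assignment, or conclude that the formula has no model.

a=false, b=false, c=false, d=true

Case a = false:
From the singleton clause (!b), b = false.
From the singleton clause (d), d = true.
From the singleton clause (!c), c = false.
This assignment satisfies each clause.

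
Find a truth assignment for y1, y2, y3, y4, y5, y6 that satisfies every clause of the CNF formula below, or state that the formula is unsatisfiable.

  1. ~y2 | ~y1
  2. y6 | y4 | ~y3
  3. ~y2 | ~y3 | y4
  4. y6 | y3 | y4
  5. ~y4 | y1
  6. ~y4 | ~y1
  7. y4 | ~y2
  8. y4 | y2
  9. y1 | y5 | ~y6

Branch on y2: set y2 = 0.
(y4) alone gives y4 = 1.
(y1) alone gives y1 = 1.
That conflicts with the unit clause (~y1).
That branch fails; take y2 = 1 instead.
(~y1) alone gives y1 = 0.
(~y4) alone gives y4 = 0.
That conflicts with the unit clause (y4).
Either choice for y2 ends in contradiction.

UNSATISFIABLE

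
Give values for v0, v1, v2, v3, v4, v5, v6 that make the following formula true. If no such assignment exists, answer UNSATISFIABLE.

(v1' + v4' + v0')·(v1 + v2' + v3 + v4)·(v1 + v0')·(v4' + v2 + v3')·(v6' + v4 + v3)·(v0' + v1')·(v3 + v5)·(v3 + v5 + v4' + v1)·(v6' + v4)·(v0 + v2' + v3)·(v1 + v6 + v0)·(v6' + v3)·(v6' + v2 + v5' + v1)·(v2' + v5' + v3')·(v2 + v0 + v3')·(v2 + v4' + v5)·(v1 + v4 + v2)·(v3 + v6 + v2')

v0: 0, v1: 1, v2: 1, v3: 1, v4: 1, v5: 0, v6: 0

Suppose v1 = 1.
(v0') alone gives v0 = 0.
Suppose v3 = 1.
(v2) alone gives v2 = 1.
(v5') alone gives v5 = 0.
Suppose v6 = 0.
Every clause is now satisfied; v4 is unconstrained.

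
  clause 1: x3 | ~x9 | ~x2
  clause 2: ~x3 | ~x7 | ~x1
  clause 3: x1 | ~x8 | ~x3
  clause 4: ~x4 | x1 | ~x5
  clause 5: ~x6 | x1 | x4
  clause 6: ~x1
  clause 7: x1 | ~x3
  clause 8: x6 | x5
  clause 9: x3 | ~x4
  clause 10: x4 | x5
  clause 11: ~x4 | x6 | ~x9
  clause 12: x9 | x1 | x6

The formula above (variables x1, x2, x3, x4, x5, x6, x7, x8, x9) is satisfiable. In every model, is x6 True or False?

Suppose x6 = 1.
Unit clause (~x1) forces x1 = 0.
Unit clause (x4) forces x4 = 1.
Unit clause (~x5) forces x5 = 0.
Unit clause (~x3) forces x3 = 0.
That conflicts with the unit clause (x3).
So every satisfying assignment has x6 = False.

False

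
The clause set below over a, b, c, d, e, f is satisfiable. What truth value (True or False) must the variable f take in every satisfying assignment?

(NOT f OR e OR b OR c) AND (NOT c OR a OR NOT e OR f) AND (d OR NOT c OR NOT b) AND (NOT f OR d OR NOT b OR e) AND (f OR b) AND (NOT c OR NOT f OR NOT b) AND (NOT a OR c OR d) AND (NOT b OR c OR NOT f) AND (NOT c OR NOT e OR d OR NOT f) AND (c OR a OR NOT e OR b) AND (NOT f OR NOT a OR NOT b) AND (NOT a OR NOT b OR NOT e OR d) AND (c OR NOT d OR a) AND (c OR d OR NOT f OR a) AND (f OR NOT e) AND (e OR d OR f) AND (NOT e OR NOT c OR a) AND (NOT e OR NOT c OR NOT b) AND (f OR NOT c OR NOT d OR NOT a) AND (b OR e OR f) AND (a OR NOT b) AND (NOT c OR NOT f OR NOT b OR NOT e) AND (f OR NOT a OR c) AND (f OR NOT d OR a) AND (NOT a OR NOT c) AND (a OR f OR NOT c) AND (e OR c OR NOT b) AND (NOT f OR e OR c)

True

Suppose f = false.
From the singleton clause (b), b = true.
From the singleton clause (NOT e), e = false.
From the singleton clause (d), d = true.
From the singleton clause (a), a = true.
From the singleton clause (NOT c), c = false.
That conflicts with the unit clause (c).
So every satisfying assignment has f = True.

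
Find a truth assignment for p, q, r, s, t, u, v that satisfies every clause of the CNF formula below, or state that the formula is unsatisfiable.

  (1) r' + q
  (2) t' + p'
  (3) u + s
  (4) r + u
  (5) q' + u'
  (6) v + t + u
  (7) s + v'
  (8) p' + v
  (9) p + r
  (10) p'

p ↦ 0; q ↦ 1; r ↦ 1; s ↦ 1; t ↦ 0; u ↦ 0; v ↦ 1

The clause (p') is unit, so p = 0.
The clause (r) is unit, so r = 1.
The clause (q) is unit, so q = 1.
The clause (u') is unit, so u = 0.
The clause (s) is unit, so s = 1.
Branch on v: set v = 1.
All clauses hold; t can take either value.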